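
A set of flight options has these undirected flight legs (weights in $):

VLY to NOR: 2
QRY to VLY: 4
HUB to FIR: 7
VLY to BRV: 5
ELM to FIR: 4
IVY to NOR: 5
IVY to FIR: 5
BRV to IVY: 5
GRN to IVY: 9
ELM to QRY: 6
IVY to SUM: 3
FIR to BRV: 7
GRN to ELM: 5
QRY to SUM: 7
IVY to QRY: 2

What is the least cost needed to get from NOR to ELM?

Candidate routes:
NOR - VLY - QRY - ELM: 2+4+6 = 12
NOR - IVY - QRY - ELM: 5+2+6 = 13
Cheapest is NOR - VLY - QRY - ELM at $12.

$12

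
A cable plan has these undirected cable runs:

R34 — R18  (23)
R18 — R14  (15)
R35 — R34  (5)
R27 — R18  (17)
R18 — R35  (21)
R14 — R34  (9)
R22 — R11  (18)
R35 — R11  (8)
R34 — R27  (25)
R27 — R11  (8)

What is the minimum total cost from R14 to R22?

Shortest distances from R14:
R14: 0
R34: 9  (via R14)
R35: 14  (via R34)
R18: 15  (via R14)
R11: 22  (via R35)
R27: 30  (via R11)
R22: 40  (via R11)
Shortest route: R14–R34–R35–R11–R22 = 40.

40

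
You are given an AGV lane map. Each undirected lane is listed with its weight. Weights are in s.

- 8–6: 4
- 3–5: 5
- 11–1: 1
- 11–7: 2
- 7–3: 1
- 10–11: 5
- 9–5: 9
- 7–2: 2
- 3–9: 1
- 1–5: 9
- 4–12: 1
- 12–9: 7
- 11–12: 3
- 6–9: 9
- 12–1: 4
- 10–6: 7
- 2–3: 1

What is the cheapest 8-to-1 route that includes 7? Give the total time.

18 s

Shortest 8→7: 8–6–9–3–7 = 15
Best 7 to 1: 7–11–1 costing 3
Total via 7: 15 + 3 = 18 s.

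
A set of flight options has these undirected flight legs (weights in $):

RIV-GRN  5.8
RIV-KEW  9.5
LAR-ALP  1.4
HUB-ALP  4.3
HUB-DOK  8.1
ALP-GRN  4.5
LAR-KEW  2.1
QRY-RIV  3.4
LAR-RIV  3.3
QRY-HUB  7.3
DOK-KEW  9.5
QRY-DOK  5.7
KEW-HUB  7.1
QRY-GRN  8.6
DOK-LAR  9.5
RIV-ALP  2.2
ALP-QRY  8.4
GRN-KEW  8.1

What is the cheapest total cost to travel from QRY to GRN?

$8.6

Enumerating some paths:
QRY–RIV–ALP–GRN: 3.4+2.2+4.5 = 10.1
QRY–GRN: 8.6 = 8.6
QRY–RIV–GRN: 3.4+5.8 = 9.2
Cheapest is QRY–GRN at $8.6.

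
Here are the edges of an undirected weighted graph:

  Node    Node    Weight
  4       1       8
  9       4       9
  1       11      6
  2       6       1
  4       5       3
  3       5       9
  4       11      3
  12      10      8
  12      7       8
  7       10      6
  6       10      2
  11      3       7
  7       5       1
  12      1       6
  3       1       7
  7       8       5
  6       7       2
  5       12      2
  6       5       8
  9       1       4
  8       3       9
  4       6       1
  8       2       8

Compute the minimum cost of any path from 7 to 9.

12

Shortest distances from 7:
7: 0
5: 1  (via 7)
6: 2  (via 7)
2: 3  (via 6)
4: 3  (via 6)
12: 3  (via 5)
10: 4  (via 6)
8: 5  (via 7)
11: 6  (via 4)
1: 9  (via 12)
3: 10  (via 5)
9: 12  (via 4)
Shortest route: 7–6–4–9 = 12.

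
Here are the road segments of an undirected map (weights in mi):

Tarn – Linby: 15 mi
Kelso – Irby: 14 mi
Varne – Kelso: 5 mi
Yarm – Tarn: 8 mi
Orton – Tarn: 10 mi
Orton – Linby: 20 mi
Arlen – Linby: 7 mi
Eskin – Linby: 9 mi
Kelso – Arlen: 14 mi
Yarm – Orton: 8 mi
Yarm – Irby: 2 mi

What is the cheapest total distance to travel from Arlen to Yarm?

Running Dijkstra from Arlen:
Arlen: 0
Linby: 7  (via Arlen)
Kelso: 14  (via Arlen)
Eskin: 16  (via Linby)
Varne: 19  (via Kelso)
Tarn: 22  (via Linby)
Orton: 27  (via Linby)
Irby: 28  (via Kelso)
Yarm: 30  (via Tarn)
Shortest route: Arlen–Linby–Tarn–Yarm = 30 mi.

30 mi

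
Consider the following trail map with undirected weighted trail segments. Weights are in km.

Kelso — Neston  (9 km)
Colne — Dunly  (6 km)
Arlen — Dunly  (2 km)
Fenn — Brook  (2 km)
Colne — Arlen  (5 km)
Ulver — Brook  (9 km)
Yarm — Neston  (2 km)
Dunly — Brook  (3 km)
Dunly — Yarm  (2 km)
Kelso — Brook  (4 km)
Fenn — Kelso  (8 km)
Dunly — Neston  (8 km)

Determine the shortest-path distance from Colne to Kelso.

Enumerating some paths:
Colne–Dunly–Brook–Kelso: 6+3+4 = 13
Colne–Dunly–Brook–Fenn–Kelso: 6+3+2+8 = 19
Colne–Arlen–Dunly–Brook–Kelso: 5+2+3+4 = 14
The minimum is 13 km via Colne–Dunly–Brook–Kelso.

13 km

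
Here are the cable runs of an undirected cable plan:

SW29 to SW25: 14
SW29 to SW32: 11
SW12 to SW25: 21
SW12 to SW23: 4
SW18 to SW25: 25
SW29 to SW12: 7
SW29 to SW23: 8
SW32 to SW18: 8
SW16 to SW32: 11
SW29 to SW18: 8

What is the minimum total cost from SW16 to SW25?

36

Candidate routes:
SW16 - SW32 - SW29 - SW12 - SW25: 11+11+7+21 = 50
SW16 - SW32 - SW29 - SW25: 11+11+14 = 36
SW16 - SW32 - SW18 - SW25: 11+8+25 = 44
SW16 - SW32 - SW18 - SW29 - SW25: 11+8+8+14 = 41
The minimum is 36 via SW16 - SW32 - SW29 - SW25.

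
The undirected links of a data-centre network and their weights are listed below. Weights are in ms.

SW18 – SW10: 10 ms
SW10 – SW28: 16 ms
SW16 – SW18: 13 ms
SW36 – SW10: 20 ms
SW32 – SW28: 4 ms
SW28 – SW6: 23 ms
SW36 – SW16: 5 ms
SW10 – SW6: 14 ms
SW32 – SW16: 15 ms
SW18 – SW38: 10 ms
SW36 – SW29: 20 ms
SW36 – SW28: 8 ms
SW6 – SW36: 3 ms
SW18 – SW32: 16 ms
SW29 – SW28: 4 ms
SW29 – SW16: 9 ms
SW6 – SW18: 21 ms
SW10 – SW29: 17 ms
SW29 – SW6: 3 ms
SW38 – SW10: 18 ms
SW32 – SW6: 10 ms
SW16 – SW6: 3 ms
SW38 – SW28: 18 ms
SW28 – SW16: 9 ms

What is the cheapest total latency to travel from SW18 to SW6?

Compare a few routes:
SW18–SW16–SW6: 13+3 = 16
SW18–SW6: 21 = 21
SW18–SW16–SW36–SW6: 13+5+3 = 21
The minimum is 16 ms via SW18–SW16–SW6.

16 ms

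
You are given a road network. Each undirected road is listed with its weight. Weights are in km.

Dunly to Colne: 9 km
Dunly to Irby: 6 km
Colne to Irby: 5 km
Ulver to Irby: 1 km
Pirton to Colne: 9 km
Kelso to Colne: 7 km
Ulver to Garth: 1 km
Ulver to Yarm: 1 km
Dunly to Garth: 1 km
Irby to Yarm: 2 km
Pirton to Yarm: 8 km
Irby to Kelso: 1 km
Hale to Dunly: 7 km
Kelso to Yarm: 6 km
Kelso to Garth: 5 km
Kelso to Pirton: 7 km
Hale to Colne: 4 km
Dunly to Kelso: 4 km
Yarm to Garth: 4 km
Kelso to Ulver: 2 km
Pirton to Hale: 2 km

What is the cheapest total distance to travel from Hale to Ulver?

Compare a few routes:
Hale - Pirton - Kelso - Irby - Ulver: 2+7+1+1 = 11
Hale - Dunly - Garth - Ulver: 7+1+1 = 9
Hale - Colne - Irby - Ulver: 4+5+1 = 10
Hale - Pirton - Yarm - Ulver: 2+8+1 = 11
Cheapest is Hale - Dunly - Garth - Ulver at 9 km.

9 km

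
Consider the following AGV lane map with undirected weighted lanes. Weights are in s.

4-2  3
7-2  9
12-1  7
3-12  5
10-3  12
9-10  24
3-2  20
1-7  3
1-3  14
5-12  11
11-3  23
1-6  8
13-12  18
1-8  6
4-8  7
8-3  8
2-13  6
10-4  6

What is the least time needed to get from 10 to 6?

Enumerating some paths:
10 - 4 - 8 - 1 - 6: 6+7+6+8 = 27
10 - 3 - 1 - 6: 12+14+8 = 34
10 - 4 - 2 - 7 - 1 - 6: 6+3+9+3+8 = 29
10 - 3 - 12 - 1 - 6: 12+5+7+8 = 32
The minimum is 27 s via 10 - 4 - 8 - 1 - 6.

27 s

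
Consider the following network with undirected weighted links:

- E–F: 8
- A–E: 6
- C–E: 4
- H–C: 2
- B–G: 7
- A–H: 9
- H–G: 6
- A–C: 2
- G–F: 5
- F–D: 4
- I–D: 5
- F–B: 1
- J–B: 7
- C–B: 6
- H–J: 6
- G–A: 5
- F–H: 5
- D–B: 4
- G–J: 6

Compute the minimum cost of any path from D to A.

12

Running Dijkstra from D:
D: 0
B: 4  (via D)
F: 4  (via D)
I: 5  (via D)
G: 9  (via F)
H: 9  (via F)
C: 10  (via B)
J: 11  (via B)
A: 12  (via C)
Shortest route: D–B–C–A = 12.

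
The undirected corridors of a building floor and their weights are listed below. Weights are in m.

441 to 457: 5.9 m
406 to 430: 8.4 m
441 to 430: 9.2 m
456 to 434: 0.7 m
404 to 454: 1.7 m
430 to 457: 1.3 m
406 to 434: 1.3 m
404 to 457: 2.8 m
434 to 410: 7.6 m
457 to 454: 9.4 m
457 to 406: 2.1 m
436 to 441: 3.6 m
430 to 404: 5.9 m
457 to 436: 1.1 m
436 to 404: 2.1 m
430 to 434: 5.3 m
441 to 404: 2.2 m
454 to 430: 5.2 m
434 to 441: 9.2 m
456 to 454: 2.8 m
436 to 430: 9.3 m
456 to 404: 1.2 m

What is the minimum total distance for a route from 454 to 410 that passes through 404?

Shortest 454→404: 454 → 404 = 1.7
Best 404 to 410: 404 → 456 → 434 → 410 costing 9.5
Total via 404: 1.7 + 9.5 = 11.2 m.

11.2 m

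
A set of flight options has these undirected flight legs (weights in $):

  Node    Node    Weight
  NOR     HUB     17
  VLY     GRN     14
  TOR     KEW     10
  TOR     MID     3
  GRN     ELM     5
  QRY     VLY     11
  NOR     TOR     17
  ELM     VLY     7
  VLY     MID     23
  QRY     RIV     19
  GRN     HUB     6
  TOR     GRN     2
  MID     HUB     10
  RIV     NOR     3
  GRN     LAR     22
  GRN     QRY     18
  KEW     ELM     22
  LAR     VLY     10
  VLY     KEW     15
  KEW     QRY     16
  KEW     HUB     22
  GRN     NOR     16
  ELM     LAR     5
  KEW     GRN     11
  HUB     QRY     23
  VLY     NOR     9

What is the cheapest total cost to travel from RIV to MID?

Candidate routes:
RIV - NOR - GRN - TOR - MID: 3+16+2+3 = 24
RIV - NOR - TOR - MID: 3+17+3 = 23
The minimum is $23 via RIV - NOR - TOR - MID.

$23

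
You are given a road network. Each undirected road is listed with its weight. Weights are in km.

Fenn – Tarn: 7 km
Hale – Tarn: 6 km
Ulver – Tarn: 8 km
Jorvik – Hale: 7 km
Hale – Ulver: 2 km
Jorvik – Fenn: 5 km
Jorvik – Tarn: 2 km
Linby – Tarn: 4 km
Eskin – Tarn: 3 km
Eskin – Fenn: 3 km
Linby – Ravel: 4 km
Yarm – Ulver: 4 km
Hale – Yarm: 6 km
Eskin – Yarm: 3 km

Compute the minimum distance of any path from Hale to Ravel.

Settle nodes by increasing distance from Hale:
Hale: 0
Ulver: 2  (via Hale)
Yarm: 6  (via Hale)
Tarn: 6  (via Hale)
Jorvik: 7  (via Hale)
Eskin: 9  (via Yarm)
Linby: 10  (via Tarn)
Fenn: 12  (via Jorvik)
Ravel: 14  (via Linby)
Shortest route: Hale → Tarn → Linby → Ravel = 14 km.

14 km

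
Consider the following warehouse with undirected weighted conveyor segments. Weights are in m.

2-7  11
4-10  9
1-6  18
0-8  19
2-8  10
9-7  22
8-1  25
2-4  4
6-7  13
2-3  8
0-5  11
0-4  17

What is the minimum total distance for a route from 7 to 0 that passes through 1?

Shortest 7→1: 7–6–1 = 31
Best 1 to 0: 1–8–0 costing 44
Total via 1: 31 + 44 = 75 m.

75 m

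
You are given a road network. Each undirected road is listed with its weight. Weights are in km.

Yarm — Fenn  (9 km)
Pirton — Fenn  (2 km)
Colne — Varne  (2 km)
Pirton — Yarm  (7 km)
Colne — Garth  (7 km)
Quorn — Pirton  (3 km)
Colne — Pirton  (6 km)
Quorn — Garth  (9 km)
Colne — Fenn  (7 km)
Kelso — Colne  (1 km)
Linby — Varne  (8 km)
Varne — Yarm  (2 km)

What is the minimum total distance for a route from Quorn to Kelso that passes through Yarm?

15 km

Shortest Quorn→Yarm: Quorn → Pirton → Yarm = 10
Shortest Yarm→Kelso: Yarm → Varne → Colne → Kelso = 5
Total via Yarm: 10 + 5 = 15 km.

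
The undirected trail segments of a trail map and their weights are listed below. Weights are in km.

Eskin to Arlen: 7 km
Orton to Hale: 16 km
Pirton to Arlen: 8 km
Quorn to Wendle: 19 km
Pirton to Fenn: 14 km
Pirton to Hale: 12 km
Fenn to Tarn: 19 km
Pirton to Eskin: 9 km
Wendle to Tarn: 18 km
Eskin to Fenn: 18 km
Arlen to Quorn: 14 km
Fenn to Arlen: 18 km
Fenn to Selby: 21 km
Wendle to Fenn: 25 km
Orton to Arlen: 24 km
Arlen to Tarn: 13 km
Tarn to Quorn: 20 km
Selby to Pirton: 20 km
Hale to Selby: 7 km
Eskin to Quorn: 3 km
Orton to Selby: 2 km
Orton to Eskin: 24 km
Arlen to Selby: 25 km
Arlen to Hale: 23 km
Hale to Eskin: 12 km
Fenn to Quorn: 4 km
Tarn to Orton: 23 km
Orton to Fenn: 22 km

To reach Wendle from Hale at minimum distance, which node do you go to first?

Eskin

Compare a few routes:
Hale - Pirton - Fenn - Quorn - Wendle: 12+14+4+19 = 49
Hale - Eskin - Quorn - Wendle: 12+3+19 = 34
Hale - Pirton - Eskin - Quorn - Wendle: 12+9+3+19 = 43
Hale - Eskin - Quorn - Fenn - Wendle: 12+3+4+25 = 44
The minimum is 34 km via Hale - Eskin - Quorn - Wendle.
So from Hale the first move is to Eskin.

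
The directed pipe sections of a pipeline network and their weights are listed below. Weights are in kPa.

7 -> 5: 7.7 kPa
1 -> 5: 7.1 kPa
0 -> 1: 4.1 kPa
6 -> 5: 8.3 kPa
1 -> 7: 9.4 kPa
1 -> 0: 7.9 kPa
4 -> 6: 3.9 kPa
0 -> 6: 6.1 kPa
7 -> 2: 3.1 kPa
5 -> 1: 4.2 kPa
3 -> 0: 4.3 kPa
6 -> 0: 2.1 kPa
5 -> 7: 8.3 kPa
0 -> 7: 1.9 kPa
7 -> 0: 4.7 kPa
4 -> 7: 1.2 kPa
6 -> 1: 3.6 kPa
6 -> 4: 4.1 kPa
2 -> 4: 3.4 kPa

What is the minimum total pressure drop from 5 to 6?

18.2 kPa

Running Dijkstra from 5:
5: 0
1: 4.2  (via 5)
7: 8.3  (via 5)
2: 11.4  (via 7)
0: 12.1  (via 1)
4: 14.8  (via 2)
6: 18.2  (via 0)
Shortest route: 5–1–0–6 = 18.2 kPa.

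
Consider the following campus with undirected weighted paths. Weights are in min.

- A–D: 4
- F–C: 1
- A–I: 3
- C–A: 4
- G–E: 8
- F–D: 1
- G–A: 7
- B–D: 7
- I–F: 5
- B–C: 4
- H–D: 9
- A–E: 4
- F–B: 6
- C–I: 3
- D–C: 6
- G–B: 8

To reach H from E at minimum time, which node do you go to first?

Candidate routes:
E–A–I–F–D–H: 4+3+5+1+9 = 22
E–A–C–F–D–H: 4+4+1+1+9 = 19
E–A–D–H: 4+4+9 = 17
E–A–I–C–F–D–H: 4+3+3+1+1+9 = 21
The minimum is 17 min via E–A–D–H.
So from E the first move is to A.

A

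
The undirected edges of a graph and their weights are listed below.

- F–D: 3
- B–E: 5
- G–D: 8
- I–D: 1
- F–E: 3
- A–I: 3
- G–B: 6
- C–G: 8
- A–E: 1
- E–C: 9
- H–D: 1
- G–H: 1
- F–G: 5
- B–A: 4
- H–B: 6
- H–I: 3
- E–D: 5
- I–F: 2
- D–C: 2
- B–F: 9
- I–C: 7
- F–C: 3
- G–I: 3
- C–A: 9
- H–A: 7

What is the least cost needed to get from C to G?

Settle nodes by increasing distance from C:
C: 0
D: 2  (via C)
F: 3  (via C)
H: 3  (via D)
I: 3  (via D)
G: 4  (via H)
Shortest route: C → D → H → G = 4.

4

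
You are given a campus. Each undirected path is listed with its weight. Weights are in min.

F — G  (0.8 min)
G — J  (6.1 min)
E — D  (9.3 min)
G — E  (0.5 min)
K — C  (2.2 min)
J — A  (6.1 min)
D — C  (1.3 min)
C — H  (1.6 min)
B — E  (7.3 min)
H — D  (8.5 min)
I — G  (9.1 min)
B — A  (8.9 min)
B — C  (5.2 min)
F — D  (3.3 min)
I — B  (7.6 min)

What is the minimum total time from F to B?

Shortest distances from F:
F: 0
G: 0.8  (via F)
E: 1.3  (via G)
D: 3.3  (via F)
C: 4.6  (via D)
H: 6.2  (via C)
K: 6.8  (via C)
J: 6.9  (via G)
B: 8.6  (via E)
Shortest route: F → G → E → B = 8.6 min.

8.6 min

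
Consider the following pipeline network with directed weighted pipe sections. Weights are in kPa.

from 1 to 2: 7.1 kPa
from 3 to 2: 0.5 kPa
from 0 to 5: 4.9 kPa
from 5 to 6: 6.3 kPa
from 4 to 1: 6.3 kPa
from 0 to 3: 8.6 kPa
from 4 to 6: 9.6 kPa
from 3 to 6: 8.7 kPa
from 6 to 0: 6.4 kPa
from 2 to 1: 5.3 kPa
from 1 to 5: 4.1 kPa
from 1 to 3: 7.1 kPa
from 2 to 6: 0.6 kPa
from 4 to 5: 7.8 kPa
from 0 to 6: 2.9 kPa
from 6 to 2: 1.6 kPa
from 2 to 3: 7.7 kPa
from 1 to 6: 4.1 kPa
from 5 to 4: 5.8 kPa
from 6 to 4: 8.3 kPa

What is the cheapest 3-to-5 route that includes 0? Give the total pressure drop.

12.4 kPa

Shortest 3→0: 3 → 2 → 6 → 0 = 7.5
Shortest 0→5: 0 → 5 = 4.9
Total via 0: 7.5 + 4.9 = 12.4 kPa.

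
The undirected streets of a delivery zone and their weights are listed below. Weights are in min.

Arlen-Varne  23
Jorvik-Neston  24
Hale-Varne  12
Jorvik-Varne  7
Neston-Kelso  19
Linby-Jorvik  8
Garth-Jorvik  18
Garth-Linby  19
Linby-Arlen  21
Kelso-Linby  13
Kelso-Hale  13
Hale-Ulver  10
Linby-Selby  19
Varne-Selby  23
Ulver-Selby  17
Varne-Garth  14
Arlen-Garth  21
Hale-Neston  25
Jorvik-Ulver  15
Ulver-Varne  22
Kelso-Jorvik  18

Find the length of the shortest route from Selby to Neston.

Compare a few routes:
Selby–Varne–Jorvik–Neston: 23+7+24 = 54
Selby–Linby–Jorvik–Neston: 19+8+24 = 51
Selby–Ulver–Hale–Neston: 17+10+25 = 52
The minimum is 51 min via Selby–Linby–Jorvik–Neston.

51 min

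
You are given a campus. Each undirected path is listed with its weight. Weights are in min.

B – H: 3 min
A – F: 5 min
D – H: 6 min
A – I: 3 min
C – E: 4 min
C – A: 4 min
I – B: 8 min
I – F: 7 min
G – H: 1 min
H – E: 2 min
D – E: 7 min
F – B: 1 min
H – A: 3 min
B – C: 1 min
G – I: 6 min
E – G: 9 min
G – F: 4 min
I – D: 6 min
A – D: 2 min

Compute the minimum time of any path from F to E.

6 min

Candidate routes:
F - G - H - E: 4+1+2 = 7
F - B - C - E: 1+1+4 = 6
F - B - C - A - H - E: 1+1+4+3+2 = 11
F - A - H - E: 5+3+2 = 10
The minimum is 6 min via F - B - C - E.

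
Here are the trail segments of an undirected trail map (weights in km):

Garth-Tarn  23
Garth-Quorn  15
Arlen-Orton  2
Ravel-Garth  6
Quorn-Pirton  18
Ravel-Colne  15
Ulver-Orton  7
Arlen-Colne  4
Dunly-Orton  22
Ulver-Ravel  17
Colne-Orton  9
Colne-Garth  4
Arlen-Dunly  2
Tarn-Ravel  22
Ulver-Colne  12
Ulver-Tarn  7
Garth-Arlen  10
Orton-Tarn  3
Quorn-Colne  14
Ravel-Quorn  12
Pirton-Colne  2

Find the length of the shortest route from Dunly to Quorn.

Shortest distances from Dunly:
Dunly: 0
Arlen: 2  (via Dunly)
Orton: 4  (via Arlen)
Colne: 6  (via Arlen)
Tarn: 7  (via Orton)
Pirton: 8  (via Colne)
Garth: 10  (via Colne)
Ulver: 11  (via Orton)
Ravel: 16  (via Garth)
Quorn: 20  (via Colne)
Shortest route: Dunly → Arlen → Colne → Quorn = 20 km.

20 km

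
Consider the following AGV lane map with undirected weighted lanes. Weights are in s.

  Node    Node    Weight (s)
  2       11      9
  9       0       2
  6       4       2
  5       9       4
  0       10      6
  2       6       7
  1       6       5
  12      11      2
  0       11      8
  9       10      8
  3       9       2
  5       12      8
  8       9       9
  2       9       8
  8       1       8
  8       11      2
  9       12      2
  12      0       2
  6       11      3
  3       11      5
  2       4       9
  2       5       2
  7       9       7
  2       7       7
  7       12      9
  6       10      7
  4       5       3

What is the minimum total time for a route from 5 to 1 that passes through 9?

16 s

Best 5 to 9: 5 → 9 costing 4
Best 9 to 1: 9 → 12 → 11 → 6 → 1 costing 12
Total via 9: 4 + 12 = 16 s.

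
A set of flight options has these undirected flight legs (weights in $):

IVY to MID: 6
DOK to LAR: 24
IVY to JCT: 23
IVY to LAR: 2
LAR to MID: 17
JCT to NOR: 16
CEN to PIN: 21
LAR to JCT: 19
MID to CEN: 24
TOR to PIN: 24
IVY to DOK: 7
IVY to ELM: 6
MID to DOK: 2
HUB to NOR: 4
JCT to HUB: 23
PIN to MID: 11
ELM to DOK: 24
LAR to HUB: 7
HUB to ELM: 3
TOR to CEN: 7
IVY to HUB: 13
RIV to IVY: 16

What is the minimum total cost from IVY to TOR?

Shortest distances from IVY:
IVY: 0
LAR: 2  (via IVY)
MID: 6  (via IVY)
ELM: 6  (via IVY)
DOK: 7  (via IVY)
HUB: 9  (via LAR)
NOR: 13  (via HUB)
RIV: 16  (via IVY)
PIN: 17  (via MID)
JCT: 21  (via LAR)
CEN: 30  (via MID)
TOR: 37  (via CEN)
Shortest route: IVY → MID → CEN → TOR = $37.

$37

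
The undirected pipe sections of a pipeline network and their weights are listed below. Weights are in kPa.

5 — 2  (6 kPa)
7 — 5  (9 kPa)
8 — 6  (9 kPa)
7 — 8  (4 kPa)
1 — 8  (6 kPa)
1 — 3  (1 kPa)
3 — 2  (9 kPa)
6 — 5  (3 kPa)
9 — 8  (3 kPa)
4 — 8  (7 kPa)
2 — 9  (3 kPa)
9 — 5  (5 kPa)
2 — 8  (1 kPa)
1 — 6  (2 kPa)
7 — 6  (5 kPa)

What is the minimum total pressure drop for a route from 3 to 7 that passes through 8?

Shortest 3→8: 3–1–8 = 7
Best 8 to 7: 8–7 costing 4
Total via 8: 7 + 4 = 11 kPa.

11 kPa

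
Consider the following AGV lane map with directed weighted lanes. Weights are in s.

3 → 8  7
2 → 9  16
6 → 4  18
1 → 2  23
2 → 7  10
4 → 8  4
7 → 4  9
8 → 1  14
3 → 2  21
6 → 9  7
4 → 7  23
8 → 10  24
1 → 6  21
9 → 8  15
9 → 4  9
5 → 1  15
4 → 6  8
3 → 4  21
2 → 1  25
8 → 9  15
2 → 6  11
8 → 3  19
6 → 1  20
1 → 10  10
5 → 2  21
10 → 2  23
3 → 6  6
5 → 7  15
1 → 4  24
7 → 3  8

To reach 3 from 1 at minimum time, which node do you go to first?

Candidate routes:
1 - 4 - 8 - 3: 24+4+19 = 47
1 - 2 - 7 - 3: 23+10+8 = 41
Cheapest is 1 - 2 - 7 - 3 at 41 s.
So from 1 the first move is to 2.

2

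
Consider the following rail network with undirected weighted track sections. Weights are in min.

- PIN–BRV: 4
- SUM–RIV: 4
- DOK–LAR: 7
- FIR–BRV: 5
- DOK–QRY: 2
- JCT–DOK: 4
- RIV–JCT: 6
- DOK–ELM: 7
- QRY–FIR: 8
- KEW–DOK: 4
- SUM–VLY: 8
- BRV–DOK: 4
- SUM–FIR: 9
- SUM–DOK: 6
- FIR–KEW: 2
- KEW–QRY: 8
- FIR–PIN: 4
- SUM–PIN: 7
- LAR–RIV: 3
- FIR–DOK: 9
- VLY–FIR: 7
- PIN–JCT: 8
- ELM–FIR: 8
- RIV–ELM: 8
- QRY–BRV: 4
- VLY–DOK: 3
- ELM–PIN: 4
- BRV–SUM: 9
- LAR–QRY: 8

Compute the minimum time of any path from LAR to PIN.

14 min

Running Dijkstra from LAR:
LAR: 0
RIV: 3  (via LAR)
DOK: 7  (via LAR)
SUM: 7  (via RIV)
QRY: 8  (via LAR)
JCT: 9  (via RIV)
VLY: 10  (via DOK)
BRV: 11  (via DOK)
KEW: 11  (via DOK)
ELM: 11  (via RIV)
FIR: 13  (via KEW)
PIN: 14  (via SUM)
Shortest route: LAR → RIV → SUM → PIN = 14 min.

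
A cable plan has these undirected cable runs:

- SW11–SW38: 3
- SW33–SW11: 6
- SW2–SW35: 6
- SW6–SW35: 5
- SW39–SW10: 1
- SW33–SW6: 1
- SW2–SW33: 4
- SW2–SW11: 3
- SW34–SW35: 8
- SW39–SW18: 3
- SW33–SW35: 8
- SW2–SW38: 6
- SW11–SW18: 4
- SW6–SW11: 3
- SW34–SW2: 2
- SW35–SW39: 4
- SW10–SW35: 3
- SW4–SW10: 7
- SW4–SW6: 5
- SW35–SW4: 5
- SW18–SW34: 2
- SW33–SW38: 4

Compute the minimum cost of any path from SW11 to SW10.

Running Dijkstra from SW11:
SW11: 0
SW2: 3  (via SW11)
SW6: 3  (via SW11)
SW38: 3  (via SW11)
SW18: 4  (via SW11)
SW33: 4  (via SW6)
SW34: 5  (via SW2)
SW39: 7  (via SW18)
SW4: 8  (via SW6)
SW35: 8  (via SW6)
SW10: 8  (via SW39)
Shortest route: SW11 → SW18 → SW39 → SW10 = 8.

8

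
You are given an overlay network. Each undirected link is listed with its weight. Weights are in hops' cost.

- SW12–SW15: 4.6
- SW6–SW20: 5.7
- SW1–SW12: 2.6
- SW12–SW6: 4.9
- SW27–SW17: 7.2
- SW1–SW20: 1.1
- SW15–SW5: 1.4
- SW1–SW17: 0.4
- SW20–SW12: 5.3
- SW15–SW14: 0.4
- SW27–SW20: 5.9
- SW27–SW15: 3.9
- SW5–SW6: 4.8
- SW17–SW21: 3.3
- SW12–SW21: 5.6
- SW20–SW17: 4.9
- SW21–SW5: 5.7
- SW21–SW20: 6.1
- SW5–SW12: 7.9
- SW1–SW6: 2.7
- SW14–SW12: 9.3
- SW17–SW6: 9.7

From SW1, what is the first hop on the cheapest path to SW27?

Compare a few routes:
SW1–SW17–SW27: 0.4+7.2 = 7.6
SW1–SW20–SW27: 1.1+5.9 = 7
The minimum is 7 hops' cost via SW1–SW20–SW27.
So from SW1 the first move is to SW20.

SW20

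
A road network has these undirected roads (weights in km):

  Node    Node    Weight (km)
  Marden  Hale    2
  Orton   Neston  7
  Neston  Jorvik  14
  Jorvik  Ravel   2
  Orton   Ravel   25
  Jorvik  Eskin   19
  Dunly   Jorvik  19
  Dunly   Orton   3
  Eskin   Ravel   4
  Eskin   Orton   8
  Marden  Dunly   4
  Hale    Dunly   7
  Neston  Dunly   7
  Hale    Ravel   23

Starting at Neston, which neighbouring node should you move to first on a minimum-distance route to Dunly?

Compare a few routes:
Neston → Dunly: 7 = 7
Neston → Orton → Dunly: 7+3 = 10
The minimum is 7 km via Neston → Dunly.
So from Neston the first move is to Dunly.

Dunly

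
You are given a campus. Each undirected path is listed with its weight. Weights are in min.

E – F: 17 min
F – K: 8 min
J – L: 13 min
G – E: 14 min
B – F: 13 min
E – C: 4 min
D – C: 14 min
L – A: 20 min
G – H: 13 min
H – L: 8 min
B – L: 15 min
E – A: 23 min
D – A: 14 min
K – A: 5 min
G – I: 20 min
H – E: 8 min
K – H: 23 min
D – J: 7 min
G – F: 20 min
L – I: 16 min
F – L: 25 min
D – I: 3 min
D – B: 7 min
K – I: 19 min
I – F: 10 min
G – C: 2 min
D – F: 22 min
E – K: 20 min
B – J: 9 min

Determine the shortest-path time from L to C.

Settle nodes by increasing distance from L:
L: 0
H: 8  (via L)
J: 13  (via L)
B: 15  (via L)
E: 16  (via H)
I: 16  (via L)
D: 19  (via I)
A: 20  (via L)
C: 20  (via E)
Shortest route: L → H → E → C = 20 min.

20 min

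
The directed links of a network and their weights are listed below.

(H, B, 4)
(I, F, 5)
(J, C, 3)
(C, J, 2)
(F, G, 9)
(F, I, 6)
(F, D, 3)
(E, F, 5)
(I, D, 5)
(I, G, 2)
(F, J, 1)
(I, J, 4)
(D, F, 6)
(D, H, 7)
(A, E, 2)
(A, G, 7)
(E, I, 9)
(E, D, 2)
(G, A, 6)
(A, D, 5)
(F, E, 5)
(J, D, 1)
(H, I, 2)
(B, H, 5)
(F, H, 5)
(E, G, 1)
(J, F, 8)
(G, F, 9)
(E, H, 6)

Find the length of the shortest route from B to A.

Running Dijkstra from B:
B: 0
H: 5  (via B)
I: 7  (via H)
G: 9  (via I)
J: 11  (via I)
D: 12  (via I)
F: 12  (via I)
C: 14  (via J)
A: 15  (via G)
Shortest route: B–H–I–G–A = 15.

15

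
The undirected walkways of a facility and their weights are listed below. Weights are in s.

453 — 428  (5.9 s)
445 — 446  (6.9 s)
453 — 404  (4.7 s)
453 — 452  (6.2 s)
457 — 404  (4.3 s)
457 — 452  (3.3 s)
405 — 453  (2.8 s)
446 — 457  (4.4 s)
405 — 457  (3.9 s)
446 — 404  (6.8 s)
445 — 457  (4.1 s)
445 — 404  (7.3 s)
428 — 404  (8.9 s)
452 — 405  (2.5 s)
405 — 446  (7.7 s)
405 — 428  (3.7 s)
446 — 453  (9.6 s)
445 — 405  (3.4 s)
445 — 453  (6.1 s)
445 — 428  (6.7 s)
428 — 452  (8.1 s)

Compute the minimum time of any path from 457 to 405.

Settle nodes by increasing distance from 457:
457: 0
452: 3.3  (via 457)
405: 3.9  (via 457)
Shortest route: 457 → 405 = 3.9 s.

3.9 s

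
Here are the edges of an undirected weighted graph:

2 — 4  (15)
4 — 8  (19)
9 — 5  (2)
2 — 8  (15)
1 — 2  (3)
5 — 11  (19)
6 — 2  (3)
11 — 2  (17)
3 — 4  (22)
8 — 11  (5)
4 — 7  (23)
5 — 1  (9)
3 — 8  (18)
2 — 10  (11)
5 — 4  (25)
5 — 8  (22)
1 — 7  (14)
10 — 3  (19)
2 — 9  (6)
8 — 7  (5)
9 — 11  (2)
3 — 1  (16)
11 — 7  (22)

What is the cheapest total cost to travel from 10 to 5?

Enumerating some paths:
10 - 2 - 9 - 5: 11+6+2 = 19
10 - 2 - 1 - 5: 11+3+9 = 23
10 - 2 - 11 - 9 - 5: 11+17+2+2 = 32
The minimum is 19 via 10 - 2 - 9 - 5.

19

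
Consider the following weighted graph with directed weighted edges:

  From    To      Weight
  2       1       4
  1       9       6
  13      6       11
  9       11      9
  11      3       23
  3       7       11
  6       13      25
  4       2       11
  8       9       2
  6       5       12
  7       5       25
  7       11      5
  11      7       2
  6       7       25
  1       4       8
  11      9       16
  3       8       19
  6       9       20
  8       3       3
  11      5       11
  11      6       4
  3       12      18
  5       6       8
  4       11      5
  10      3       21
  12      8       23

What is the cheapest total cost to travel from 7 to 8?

Shortest distances from 7:
7: 0
11: 5  (via 7)
6: 9  (via 11)
5: 16  (via 11)
9: 21  (via 11)
3: 28  (via 11)
13: 34  (via 6)
12: 46  (via 3)
8: 47  (via 3)
Shortest route: 7 → 11 → 3 → 8 = 47.

47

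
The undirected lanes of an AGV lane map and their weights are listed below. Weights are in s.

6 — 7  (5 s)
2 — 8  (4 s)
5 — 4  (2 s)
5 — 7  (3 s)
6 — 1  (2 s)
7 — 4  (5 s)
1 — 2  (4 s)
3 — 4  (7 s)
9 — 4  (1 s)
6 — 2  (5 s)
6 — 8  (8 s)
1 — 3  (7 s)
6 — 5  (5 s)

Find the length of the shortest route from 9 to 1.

10 s

Compare a few routes:
9 → 4 → 5 → 6 → 1: 1+2+5+2 = 10
9 → 4 → 7 → 6 → 1: 1+5+5+2 = 13
9 → 4 → 5 → 7 → 6 → 1: 1+2+3+5+2 = 13
Cheapest is 9 → 4 → 5 → 6 → 1 at 10 s.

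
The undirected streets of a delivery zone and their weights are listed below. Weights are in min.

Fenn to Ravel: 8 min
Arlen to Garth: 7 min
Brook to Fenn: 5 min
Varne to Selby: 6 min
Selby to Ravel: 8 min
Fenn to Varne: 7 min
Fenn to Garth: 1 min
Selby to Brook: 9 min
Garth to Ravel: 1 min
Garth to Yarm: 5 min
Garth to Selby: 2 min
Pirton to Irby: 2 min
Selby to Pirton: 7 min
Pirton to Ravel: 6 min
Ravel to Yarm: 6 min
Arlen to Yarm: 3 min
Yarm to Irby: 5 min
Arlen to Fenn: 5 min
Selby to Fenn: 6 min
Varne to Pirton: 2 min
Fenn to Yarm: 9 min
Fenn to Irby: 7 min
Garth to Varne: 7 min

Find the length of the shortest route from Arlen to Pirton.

Running Dijkstra from Arlen:
Arlen: 0
Yarm: 3  (via Arlen)
Fenn: 5  (via Arlen)
Garth: 6  (via Fenn)
Ravel: 7  (via Garth)
Irby: 8  (via Yarm)
Selby: 8  (via Garth)
Brook: 10  (via Fenn)
Pirton: 10  (via Irby)
Shortest route: Arlen–Yarm–Irby–Pirton = 10 min.

10 min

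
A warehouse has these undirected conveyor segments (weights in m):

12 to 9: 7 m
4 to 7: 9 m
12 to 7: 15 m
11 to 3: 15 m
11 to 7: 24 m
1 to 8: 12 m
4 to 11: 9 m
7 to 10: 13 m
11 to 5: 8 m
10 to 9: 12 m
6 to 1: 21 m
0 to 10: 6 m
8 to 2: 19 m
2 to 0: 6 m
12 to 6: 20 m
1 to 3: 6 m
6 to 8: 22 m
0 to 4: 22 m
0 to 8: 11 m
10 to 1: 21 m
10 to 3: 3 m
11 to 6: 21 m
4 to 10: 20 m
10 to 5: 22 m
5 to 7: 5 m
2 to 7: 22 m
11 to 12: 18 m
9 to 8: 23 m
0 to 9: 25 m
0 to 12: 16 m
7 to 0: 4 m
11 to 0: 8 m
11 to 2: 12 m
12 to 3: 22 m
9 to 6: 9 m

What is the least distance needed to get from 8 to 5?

20 m

Shortest distances from 8:
8: 0
0: 11  (via 8)
1: 12  (via 8)
7: 15  (via 0)
2: 17  (via 0)
10: 17  (via 0)
3: 18  (via 1)
11: 19  (via 0)
5: 20  (via 7)
Shortest route: 8 → 0 → 7 → 5 = 20 m.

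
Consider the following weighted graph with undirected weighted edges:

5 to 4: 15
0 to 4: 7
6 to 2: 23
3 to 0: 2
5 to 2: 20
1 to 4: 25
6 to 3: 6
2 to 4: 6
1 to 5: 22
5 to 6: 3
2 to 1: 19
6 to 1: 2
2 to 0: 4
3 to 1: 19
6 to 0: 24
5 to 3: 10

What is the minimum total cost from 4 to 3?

Enumerating some paths:
4–0–3: 7+2 = 9
4–2–0–3: 6+4+2 = 12
Cheapest is 4–0–3 at 9.

9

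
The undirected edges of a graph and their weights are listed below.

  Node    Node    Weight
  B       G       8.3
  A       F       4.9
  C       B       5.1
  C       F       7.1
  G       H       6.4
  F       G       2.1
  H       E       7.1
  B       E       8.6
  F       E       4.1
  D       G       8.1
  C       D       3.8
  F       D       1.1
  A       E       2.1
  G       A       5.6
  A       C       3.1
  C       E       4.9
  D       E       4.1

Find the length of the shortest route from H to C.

12

Shortest distances from H:
H: 0
G: 6.4  (via H)
E: 7.1  (via H)
F: 8.5  (via G)
A: 9.2  (via E)
D: 9.6  (via F)
C: 12  (via E)
Shortest route: H → E → C = 12.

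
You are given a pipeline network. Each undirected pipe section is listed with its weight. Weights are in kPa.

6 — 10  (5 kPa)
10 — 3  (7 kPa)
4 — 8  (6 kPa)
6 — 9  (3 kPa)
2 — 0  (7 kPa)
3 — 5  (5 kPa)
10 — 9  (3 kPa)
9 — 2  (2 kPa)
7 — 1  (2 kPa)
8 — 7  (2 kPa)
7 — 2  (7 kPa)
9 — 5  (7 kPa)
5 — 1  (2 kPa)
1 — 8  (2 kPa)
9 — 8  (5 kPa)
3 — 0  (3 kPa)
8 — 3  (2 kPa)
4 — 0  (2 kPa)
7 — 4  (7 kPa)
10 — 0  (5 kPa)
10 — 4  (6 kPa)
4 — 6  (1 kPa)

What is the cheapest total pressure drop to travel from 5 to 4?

Candidate routes:
5–1–8–3–0–4: 2+2+2+3+2 = 11
5–1–8–4: 2+2+6 = 10
5–1–7–4: 2+2+7 = 11
The minimum is 10 kPa via 5–1–8–4.

10 kPa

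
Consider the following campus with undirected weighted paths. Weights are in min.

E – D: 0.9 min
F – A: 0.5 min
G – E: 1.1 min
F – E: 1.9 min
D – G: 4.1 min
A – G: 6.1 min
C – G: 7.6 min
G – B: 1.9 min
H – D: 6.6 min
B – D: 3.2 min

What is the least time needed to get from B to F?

4.9 min

Candidate routes:
B - G - E - F: 1.9+1.1+1.9 = 4.9
B - G - A - F: 1.9+6.1+0.5 = 8.5
B - D - E - F: 3.2+0.9+1.9 = 6
The minimum is 4.9 min via B - G - E - F.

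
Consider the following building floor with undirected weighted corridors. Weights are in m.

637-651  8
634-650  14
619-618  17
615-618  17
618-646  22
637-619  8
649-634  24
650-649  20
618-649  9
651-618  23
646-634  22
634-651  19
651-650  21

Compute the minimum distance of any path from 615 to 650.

46 m

Candidate routes:
615–618–649–650: 17+9+20 = 46
615–618–651–650: 17+23+21 = 61
The minimum is 46 m via 615–618–649–650.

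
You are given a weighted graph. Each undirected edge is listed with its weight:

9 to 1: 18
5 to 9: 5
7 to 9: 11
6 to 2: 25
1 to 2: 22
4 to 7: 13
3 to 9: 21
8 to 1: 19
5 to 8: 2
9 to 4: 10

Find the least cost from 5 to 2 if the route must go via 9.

45

Best 5 to 9: 5–9 costing 5
Shortest 9→2: 9–1–2 = 40
Total via 9: 5 + 40 = 45.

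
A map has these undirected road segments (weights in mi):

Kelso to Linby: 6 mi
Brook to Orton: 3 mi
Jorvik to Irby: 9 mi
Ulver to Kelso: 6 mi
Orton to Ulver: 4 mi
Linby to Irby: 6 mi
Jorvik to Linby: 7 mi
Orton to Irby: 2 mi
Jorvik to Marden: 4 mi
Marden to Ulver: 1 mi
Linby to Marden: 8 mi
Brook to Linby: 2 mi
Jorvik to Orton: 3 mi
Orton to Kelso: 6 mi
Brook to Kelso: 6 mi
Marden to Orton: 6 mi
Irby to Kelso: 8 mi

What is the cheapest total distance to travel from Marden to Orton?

5 mi

Compare a few routes:
Marden → Orton: 6 = 6
Marden → Ulver → Orton: 1+4 = 5
The minimum is 5 mi via Marden → Ulver → Orton.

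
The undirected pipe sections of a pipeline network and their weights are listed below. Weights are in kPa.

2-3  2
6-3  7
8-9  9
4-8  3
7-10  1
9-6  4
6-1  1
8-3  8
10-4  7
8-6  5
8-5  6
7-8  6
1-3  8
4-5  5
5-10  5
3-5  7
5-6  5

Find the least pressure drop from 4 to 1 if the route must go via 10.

Shortest 4→10: 4 → 10 = 7
Best 10 to 1: 10 → 5 → 6 → 1 costing 11
Total via 10: 7 + 11 = 18 kPa.

18 kPa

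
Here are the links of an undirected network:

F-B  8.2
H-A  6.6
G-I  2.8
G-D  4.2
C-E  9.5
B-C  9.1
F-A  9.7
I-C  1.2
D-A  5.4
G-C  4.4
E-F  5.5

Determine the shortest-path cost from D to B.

Running Dijkstra from D:
D: 0
G: 4.2  (via D)
A: 5.4  (via D)
I: 7  (via G)
C: 8.2  (via I)
H: 12  (via A)
F: 15.1  (via A)
B: 17.3  (via C)
Shortest route: D–G–I–C–B = 17.3.

17.3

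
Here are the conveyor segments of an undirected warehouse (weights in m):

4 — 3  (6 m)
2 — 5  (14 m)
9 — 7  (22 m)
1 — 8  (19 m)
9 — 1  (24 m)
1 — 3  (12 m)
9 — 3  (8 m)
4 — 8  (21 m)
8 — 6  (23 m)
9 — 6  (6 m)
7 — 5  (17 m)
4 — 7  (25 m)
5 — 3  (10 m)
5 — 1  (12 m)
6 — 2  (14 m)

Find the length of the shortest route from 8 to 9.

Enumerating some paths:
8 → 1 → 9: 19+24 = 43
8 → 4 → 3 → 9: 21+6+8 = 35
8 → 1 → 3 → 9: 19+12+8 = 39
8 → 6 → 9: 23+6 = 29
Cheapest is 8 → 6 → 9 at 29 m.

29 m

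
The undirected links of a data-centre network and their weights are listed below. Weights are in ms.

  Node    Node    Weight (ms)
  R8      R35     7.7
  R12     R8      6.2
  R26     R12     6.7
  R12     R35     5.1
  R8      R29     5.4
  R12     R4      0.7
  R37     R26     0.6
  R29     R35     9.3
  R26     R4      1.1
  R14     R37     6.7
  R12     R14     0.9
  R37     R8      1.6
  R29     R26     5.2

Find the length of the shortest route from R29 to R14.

7.9 ms

Shortest distances from R29:
R29: 0
R26: 5.2  (via R29)
R8: 5.4  (via R29)
R37: 5.8  (via R26)
R4: 6.3  (via R26)
R12: 7  (via R4)
R14: 7.9  (via R12)
Shortest route: R29 → R26 → R4 → R12 → R14 = 7.9 ms.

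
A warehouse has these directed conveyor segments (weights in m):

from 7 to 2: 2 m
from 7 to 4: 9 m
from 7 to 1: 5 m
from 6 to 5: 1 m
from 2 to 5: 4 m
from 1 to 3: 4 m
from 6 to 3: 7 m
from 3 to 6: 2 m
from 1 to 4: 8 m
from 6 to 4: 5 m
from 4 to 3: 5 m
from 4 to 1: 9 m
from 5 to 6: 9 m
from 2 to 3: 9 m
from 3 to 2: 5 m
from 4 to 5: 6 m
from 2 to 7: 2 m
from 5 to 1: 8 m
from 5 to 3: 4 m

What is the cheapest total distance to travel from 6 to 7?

Candidate routes:
6 → 5 → 3 → 2 → 7: 1+4+5+2 = 12
6 → 4 → 3 → 2 → 7: 5+5+5+2 = 17
6 → 3 → 2 → 7: 7+5+2 = 14
The minimum is 12 m via 6 → 5 → 3 → 2 → 7.

12 m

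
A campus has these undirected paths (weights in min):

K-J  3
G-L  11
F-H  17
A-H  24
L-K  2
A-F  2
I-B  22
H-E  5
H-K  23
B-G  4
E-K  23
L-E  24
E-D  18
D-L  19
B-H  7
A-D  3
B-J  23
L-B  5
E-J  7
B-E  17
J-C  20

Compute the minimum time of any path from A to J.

27 min

Running Dijkstra from A:
A: 0
F: 2  (via A)
D: 3  (via A)
H: 19  (via F)
E: 21  (via D)
L: 22  (via D)
K: 24  (via L)
B: 26  (via H)
J: 27  (via K)
Shortest route: A → D → L → K → J = 27 min.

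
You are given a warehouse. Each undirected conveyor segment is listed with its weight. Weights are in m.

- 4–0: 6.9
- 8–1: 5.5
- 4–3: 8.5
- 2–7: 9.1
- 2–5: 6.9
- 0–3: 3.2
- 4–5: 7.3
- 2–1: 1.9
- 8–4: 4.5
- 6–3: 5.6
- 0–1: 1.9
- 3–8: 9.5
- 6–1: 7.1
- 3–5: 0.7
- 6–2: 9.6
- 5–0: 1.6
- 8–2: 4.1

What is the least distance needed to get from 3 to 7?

Compare a few routes:
3 - 5 - 2 - 7: 0.7+6.9+9.1 = 16.7
3 - 0 - 1 - 2 - 7: 3.2+1.9+1.9+9.1 = 16.1
3 - 0 - 5 - 2 - 7: 3.2+1.6+6.9+9.1 = 20.8
3 - 5 - 0 - 1 - 2 - 7: 0.7+1.6+1.9+1.9+9.1 = 15.2
The minimum is 15.2 m via 3 - 5 - 0 - 1 - 2 - 7.

15.2 m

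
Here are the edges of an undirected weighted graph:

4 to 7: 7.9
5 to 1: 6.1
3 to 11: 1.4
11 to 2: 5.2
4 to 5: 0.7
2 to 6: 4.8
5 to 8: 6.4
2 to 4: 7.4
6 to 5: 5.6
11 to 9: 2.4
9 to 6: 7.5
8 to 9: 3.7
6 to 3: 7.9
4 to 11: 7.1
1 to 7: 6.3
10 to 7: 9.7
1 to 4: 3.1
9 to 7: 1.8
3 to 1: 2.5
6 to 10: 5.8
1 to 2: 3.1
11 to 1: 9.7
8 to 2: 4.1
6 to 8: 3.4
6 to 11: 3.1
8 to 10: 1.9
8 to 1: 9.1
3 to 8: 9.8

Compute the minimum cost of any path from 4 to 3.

5.6

Compare a few routes:
4 - 11 - 3: 7.1+1.4 = 8.5
4 - 1 - 3: 3.1+2.5 = 5.6
Cheapest is 4 - 1 - 3 at 5.6.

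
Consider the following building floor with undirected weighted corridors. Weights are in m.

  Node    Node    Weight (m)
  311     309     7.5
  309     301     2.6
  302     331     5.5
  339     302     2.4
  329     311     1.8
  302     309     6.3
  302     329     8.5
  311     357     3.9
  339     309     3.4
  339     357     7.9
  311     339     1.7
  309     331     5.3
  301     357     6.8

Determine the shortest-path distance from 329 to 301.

Running Dijkstra from 329:
329: 0
311: 1.8  (via 329)
339: 3.5  (via 311)
357: 5.7  (via 311)
302: 5.9  (via 339)
309: 6.9  (via 339)
301: 9.5  (via 309)
Shortest route: 329–311–339–309–301 = 9.5 m.

9.5 m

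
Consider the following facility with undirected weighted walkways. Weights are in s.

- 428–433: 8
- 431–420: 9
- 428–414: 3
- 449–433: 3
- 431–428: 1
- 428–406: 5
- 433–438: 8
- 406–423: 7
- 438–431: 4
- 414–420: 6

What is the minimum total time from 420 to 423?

Settle nodes by increasing distance from 420:
420: 0
414: 6  (via 420)
428: 9  (via 414)
431: 9  (via 420)
438: 13  (via 431)
406: 14  (via 428)
433: 17  (via 428)
449: 20  (via 433)
423: 21  (via 406)
Shortest route: 420 → 414 → 428 → 406 → 423 = 21 s.

21 s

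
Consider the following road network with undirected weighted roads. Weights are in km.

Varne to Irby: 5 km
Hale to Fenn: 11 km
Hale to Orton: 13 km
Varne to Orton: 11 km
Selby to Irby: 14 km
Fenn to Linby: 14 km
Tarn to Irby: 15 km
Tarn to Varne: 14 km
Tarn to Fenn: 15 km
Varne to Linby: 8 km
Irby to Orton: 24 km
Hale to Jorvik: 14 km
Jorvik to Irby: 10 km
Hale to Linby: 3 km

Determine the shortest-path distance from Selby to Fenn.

41 km

Enumerating some paths:
Selby–Irby–Varne–Linby–Fenn: 14+5+8+14 = 41
Selby–Irby–Tarn–Fenn: 14+15+15 = 44
Selby–Irby–Varne–Tarn–Fenn: 14+5+14+15 = 48
The minimum is 41 km via Selby–Irby–Varne–Linby–Fenn.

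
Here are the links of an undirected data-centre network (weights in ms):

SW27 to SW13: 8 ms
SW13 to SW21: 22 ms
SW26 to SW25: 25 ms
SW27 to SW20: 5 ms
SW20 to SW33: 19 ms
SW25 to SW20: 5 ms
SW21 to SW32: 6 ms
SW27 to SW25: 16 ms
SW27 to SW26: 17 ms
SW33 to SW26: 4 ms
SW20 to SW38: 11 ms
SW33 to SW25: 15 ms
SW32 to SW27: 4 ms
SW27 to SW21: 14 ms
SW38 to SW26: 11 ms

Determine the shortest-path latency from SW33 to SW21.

31 ms

Compare a few routes:
SW33 → SW26 → SW27 → SW32 → SW21: 4+17+4+6 = 31
SW33 → SW25 → SW20 → SW27 → SW32 → SW21: 15+5+5+4+6 = 35
SW33 → SW20 → SW27 → SW32 → SW21: 19+5+4+6 = 34
The minimum is 31 ms via SW33 → SW26 → SW27 → SW32 → SW21.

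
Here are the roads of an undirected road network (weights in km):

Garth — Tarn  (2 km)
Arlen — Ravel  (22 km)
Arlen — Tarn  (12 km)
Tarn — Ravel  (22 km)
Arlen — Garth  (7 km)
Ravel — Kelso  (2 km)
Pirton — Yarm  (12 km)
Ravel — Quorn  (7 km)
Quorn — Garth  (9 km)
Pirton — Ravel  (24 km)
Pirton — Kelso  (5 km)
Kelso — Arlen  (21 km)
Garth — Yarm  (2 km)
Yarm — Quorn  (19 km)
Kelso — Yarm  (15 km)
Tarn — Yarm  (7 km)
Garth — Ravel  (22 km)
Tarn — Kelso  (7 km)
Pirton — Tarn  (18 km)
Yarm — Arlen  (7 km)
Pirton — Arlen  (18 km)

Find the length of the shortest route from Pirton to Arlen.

Running Dijkstra from Pirton:
Pirton: 0
Kelso: 5  (via Pirton)
Ravel: 7  (via Kelso)
Yarm: 12  (via Pirton)
Tarn: 12  (via Kelso)
Garth: 14  (via Yarm)
Quorn: 14  (via Ravel)
Arlen: 18  (via Pirton)
Shortest route: Pirton–Arlen = 18 km.

18 km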